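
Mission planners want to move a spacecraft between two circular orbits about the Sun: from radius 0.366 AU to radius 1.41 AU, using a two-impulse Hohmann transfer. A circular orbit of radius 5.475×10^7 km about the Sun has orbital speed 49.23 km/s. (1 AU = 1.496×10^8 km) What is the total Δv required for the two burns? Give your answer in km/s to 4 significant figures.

From the circular-orbit relation v² = μ/r at r = 5.475×10^7 km: μ = v²r = (49.23)² × 5.475×10^7 = 1.32692×10^11 km³/s².
In km: r₁ = 0.366 × 1.496×10^8 = 5.47536×10^7 km; r₂ = 1.41 × 1.496×10^8 = 2.10936×10^8 km.
The Hohmann ellipse has a_t = (r₁ + r₂)/2 = 1.328448×10^8 km.
Circular speed at r₁: v₁ = √(μ/r₁) = √(1.32692×10^11/5.47536×10^7) = 49.23 km/s.
Transfer-orbit speed at r₁ (v² = μ(2/r − 1/a)): v_p = √[μ(2/r₁ − 1/a_t)] = 62.03 km/s.
First burn Δv₁ = |v_p − v₁| = 12.80 km/s.
At r₂, v₂ = √(μ/r₂) = 25.081 km/s.
Transfer-orbit speed at r₂: v_a = √[μ(2/r₂ − 1/a_t)] = 16.102 km/s.
Second burn Δv₂ = |v₂ − v_a| = 8.979 km/s.
Δv = Δv₁ + Δv₂ = 12.80 + 8.979 = 21.78 km/s.

Δv = 21.78 km/s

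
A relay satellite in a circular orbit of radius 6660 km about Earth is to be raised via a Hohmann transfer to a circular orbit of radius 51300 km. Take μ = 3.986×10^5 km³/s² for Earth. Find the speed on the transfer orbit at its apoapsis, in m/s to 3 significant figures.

The Hohmann ellipse has a_t = (r₁ + r₂)/2 = 28980 km.
The apoapsis of the transfer ellipse is at r = 51300 km.
Applying v² = μ(2/r − 1/a_t): v = 1.336 km/s.

v = 1340 m/s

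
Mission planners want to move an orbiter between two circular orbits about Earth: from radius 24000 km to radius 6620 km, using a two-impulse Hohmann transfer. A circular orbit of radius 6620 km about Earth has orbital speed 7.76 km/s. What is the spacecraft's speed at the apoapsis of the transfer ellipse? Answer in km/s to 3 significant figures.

From the circular-orbit relation v² = μ/r at r = 6620 km: μ = v²r = (7.76)² × 6620 = 3.98641×10^5 km³/s².
Transfer-ellipse semi-major axis a_t = (r₁ + r₂)/2 = (24000 + 6620)/2 = 15310 km.
At apoapsis, r = 24000 km.
From the vis-viva equation, v = √[μ(2/r − 1/a_t)] = 2.680 km/s.

v = 2.68 km/s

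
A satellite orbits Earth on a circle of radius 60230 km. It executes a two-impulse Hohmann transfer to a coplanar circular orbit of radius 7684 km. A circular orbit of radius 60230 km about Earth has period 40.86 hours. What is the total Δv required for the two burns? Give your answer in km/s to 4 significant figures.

From Kepler's third law T² = 4π²r³/μ at r = 60230 km, T = 40.86 hours = 40.86 × 3600 s = 1.47096×10^5 s: μ = 4π²r³/T² = 3.98654×10^5 km³/s².
Semi-major axis of the transfer orbit: a_t = (60230 + 7684)/2 = 33957 km.
Circular speed at r₁: v₁ = √(μ/r₁) = √(3.98654×10^5/60230) = 2.573 km/s.
Transfer-orbit speed at r₁ (v² = μ(2/r − 1/a)): v_a = √[μ(2/r₁ − 1/a_t)] = 1.224 km/s.
First burn Δv₁ = |v_a − v₁| = 1.349 km/s.
Circular speed at r₂: v₂ = √(μ/r₂) = 7.203 km/s.
Transfer-orbit speed at r₂: v_p = √[μ(2/r₂ − 1/a_t)] = 9.593 km/s.
Second burn Δv₂ = |v₂ − v_p| = 2.390 km/s.
Δv = Δv₁ + Δv₂ = 1.349 + 2.390 = 3.739 km/s.

Δv = 3.739 km/s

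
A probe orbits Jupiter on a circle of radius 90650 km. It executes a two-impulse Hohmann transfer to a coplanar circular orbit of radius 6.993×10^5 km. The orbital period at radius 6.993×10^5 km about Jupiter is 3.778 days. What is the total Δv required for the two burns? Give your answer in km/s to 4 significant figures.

From Kepler's third law T² = 4π²r³/μ at r = 6.993×10^5 km, T = 3.778 days = 3.778 × 86400 s = 3.264192×10^5 s: μ = 4π²r³/T² = 1.26707×10^8 km³/s².
Transfer-ellipse semi-major axis a_t = (r₁ + r₂)/2 = (90650 + 6.993×10^5)/2 = 3.94975×10^5 km.
At r₁ the circular-orbit speed is v₁ = √(μ/r₁) = 37.39 km/s.
On the transfer ellipse at r₁, v² = μ(2/r − 1/a) gives v_p = √[μ(2/r₁ − 1/a_t)] = 49.75 km/s.
First burn Δv₁ = |v_p − v₁| = 12.36 km/s.
Circular speed at r₂: v₂ = √(μ/r₂) = 13.461 km/s.
Transfer-orbit speed at r₂: v_a = √[μ(2/r₂ − 1/a_t)] = 6.4486 km/s.
Second burn Δv₂ = |v₂ − v_a| = 7.012 km/s.
Δv = Δv₁ + Δv₂ = 12.36 + 7.012 = 19.37 km/s.

Δv = 19.37 km/s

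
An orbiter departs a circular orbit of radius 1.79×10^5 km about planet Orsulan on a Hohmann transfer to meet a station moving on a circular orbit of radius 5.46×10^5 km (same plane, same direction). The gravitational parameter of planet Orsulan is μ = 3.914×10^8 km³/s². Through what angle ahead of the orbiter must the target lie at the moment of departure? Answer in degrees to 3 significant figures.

Transfer-ellipse semi-major axis a_t = (r₁ + r₂)/2 = (1.790×10^5 + 5.460×10^5)/2 = 3.625×10^5 km.
The half-period of the transfer ellipse is t = π√(a_t³/μ) = 34658 s.
Target angular speed ω₂ = √(μ/r₂³) = 4.9037×10^-5 rad/s.
Angle swept by the target during transfer: ω₂·t = 1.6995 rad = 97.37°.
The orbiter traverses 180° on the transfer ellipse, so the target must lead by 180° − 97.37° = 82.6°.

φ = 82.6°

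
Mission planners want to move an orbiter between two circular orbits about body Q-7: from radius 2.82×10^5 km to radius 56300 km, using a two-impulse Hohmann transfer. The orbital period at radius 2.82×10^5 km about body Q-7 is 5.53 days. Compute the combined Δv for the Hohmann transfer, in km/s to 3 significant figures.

From Kepler's third law T² = 4π²r³/μ at r = 2.82×10^5 km, T = 5.53 days = 5.53 × 86400 s = 4.77792×10^5 s: μ = 4π²r³/T² = 3.87819×10^6 km³/s².
Transfer-ellipse semi-major axis a_t = (r₁ + r₂)/2 = (2.820×10^5 + 56300)/2 = 1.6915×10^5 km.
Circular speed at r₁: v₁ = √(μ/r₁) = √(3.87819×10^6/2.820×10^5) = 3.708 km/s.
On the transfer ellipse at r₁, v² = μ(2/r − 1/a) gives v_a = √[μ(2/r₁ − 1/a_t)] = 2.139 km/s.
First burn Δv₁ = |v_a − v₁| = 1.569 km/s.
At r₂, v₂ = √(μ/r₂) = 8.29966 km/s.
Transfer-orbit speed at r₂: v_p = √[μ(2/r₂ − 1/a_t)] = 10.7164 km/s.
Second burn Δv₂ = |v₂ − v_p| = 2.417 km/s.
Total Δv = Δv₁ + Δv₂ = 3.986 km/s.

Δv = 3.99 km/s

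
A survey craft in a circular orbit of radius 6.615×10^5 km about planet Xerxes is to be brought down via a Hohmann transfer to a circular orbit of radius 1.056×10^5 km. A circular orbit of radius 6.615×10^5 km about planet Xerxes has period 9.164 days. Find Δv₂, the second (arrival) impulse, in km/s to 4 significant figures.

Δv₂ = 4.116 km/s

From Kepler's third law T² = 4π²r³/μ at r = 6.615×10^5 km, T = 9.164 days = 9.164 × 86400 s = 7.917696×10^5 s: μ = 4π²r³/T² = 1.82285×10^7 km³/s².
Transfer-ellipse semi-major axis a_t = (r₁ + r₂)/2 = (6.615×10^5 + 1.056×10^5)/2 = 3.8355×10^5 km.
On the circular orbit at r = 1.056×10^5 km, v_c = √(μ/r) = 13.138 km/s.
Vis-viva on the transfer ellipse at r = 1.056×10^5 km gives v_t = √[μ(2/r − 1/a_t)] = 17.254 km/s.
Δv₂ = |v_t − v_c| = |17.254 − 13.138| = 4.116 km/s.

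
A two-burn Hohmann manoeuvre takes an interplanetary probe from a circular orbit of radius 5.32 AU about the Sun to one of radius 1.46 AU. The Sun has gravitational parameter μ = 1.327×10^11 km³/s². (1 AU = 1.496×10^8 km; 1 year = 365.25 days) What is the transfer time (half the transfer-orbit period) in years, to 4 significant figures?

t = 3.121 years

In km: r₁ = 5.32 × 1.496×10^8 = 7.95872×10^8 km; r₂ = 1.46 × 1.496×10^8 = 2.18416×10^8 km.
Transfer-ellipse semi-major axis a_t = (r₁ + r₂)/2 = (7.95872×10^8 + 2.18416×10^8)/2 = 5.07144×10^8 km.
Half the transfer-orbit period gives t = π√(a_t³/μ) = 9.849×10^7 s.
Converting: 9.849×10^7 s ÷ 3.15576×10^7 s/year (365.25 × 86400) = 3.121 years.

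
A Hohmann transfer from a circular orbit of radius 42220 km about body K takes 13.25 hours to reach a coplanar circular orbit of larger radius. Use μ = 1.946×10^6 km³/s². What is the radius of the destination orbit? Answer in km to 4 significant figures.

Transfer time t = 13.25 hours = 47700 s, and t = π√(a_t³/μ).
So a_t = (μ t²/π²)^(1/3) = (1.946×10^6 × (47700)² / π²)^(1/3) = 76553 km.
Since a_t = (r₁ + r₂)/2, r₂ = 2a_t − r₁ = 2×76553 − 42220 = 1.10886×10^5 km.

r₂ = 1.109×10^5 km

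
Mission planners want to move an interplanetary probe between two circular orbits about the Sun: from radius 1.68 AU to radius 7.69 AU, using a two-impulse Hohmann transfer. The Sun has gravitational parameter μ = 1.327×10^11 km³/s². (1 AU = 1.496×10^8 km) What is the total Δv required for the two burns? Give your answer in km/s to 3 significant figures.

Δv = 10.8 km/s

In km: r₁ = 1.68 × 1.496×10^8 = 2.51328×10^8 km; r₂ = 7.69 × 1.496×10^8 = 1.150424×10^9 km.
Transfer-ellipse semi-major axis a_t = (r₁ + r₂)/2 = (2.51328×10^8 + 1.150424×10^9)/2 = 7.00876×10^8 km.
Circular speed at r₁: v₁ = √(μ/r₁) = √(1.327×10^11/2.51328×10^8) = 22.978 km/s.
Transfer-orbit speed at r₁ (vis-viva equation): v_p = √[μ(2/r₁ − 1/a_t)] = 29.439 km/s.
First burn Δv₁ = |v_p − v₁| = 6.461 km/s.
Circular speed at r₂: v₂ = √(μ/r₂) = 10.74 km/s.
Transfer-orbit speed at r₂: v_a = √[μ(2/r₂ − 1/a_t)] = 6.431 km/s.
Second burn Δv₂ = |v₂ − v_a| = 4.309 km/s.
Total Δv = Δv₁ + Δv₂ = 10.77 km/s.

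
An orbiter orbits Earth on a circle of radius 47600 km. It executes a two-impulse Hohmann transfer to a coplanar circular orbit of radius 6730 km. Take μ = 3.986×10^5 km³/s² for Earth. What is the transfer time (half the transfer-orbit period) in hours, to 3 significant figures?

t = 6.19 hours

Transfer-ellipse semi-major axis a_t = (r₁ + r₂)/2 = (47600 + 6730)/2 = 27165 km.
Transfer time t = π√(a_t³/μ) = π√((27165)³ / 3.986×10^5) = 22280 s.
Converting: 22280 s ÷ 3600 s/hour = 6.19 hours.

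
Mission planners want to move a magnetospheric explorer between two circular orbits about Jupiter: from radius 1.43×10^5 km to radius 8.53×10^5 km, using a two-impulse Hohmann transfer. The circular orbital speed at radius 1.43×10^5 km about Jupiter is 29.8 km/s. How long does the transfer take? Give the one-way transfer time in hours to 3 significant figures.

t = 27.2 hours

From the circular-orbit relation v² = μ/r at r = 1.43×10^5 km: μ = v²r = (29.8)² × 1.43×10^5 = 1.26990×10^8 km³/s².
Transfer-ellipse semi-major axis a_t = (r₁ + r₂)/2 = (1.430×10^5 + 8.530×10^5)/2 = 4.980×10^5 km.
Half the transfer-orbit period gives t = π√(a_t³/μ) = 97970 s.
Converting: 97970 s ÷ 3600 s/hour = 27.2 hours.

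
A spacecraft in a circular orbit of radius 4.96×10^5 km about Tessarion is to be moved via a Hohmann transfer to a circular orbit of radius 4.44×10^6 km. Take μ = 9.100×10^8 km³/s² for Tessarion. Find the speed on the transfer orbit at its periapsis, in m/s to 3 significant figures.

The Hohmann ellipse has a_t = (r₁ + r₂)/2 = 2.468×10^6 km.
The periapsis of the transfer ellipse is at r = 4.960×10^5 km.
Applying v² = μ(2/r − 1/a_t): v = 57.45 km/s.

v = 57500 m/s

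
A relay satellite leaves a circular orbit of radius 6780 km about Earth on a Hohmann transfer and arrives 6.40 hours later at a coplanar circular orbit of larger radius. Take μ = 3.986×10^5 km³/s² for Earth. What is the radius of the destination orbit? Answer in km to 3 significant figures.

r₂ = 48800 km

Transfer time t = 6.40 hours = 23040 s, and t = π√(a_t³/μ).
So a_t = (μ t²/π²)^(1/3) = (3.986×10^5 × (23040)² / π²)^(1/3) = 27780 km.
Since a_t = (r₁ + r₂)/2, r₂ = 2a_t − r₁ = 2×27780 − 6780 = 48780 km.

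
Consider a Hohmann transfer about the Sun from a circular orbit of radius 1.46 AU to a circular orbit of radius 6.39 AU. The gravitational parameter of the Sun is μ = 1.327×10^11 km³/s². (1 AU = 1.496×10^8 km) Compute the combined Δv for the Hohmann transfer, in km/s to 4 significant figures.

In km: r₁ = 1.46 × 1.496×10^8 = 2.18416×10^8 km; r₂ = 6.39 × 1.496×10^8 = 9.55944×10^8 km.
Semi-major axis of the transfer orbit: a_t = (2.18416×10^8 + 9.55944×10^8)/2 = 5.8718×10^8 km.
Circular speed at r₁: v₁ = √(μ/r₁) = √(1.327×10^11/2.18416×10^8) = 24.64866 km/s.
Transfer-orbit speed at r₁ (vis-viva equation): v_p = √[μ(2/r₁ − 1/a_t)] = 31.45023 km/s.
First burn Δv₁ = |v_p − v₁| = 6.802 km/s.
At r₂, v₂ = √(μ/r₂) = 11.782 km/s.
Transfer-orbit speed at r₂: v_a = √[μ(2/r₂ − 1/a_t)] = 7.1858 km/s.
Second burn Δv₂ = |v₂ − v_a| = 4.596 km/s.
Total Δv = Δv₁ + Δv₂ = 11.40 km/s.

Δv = 11.40 km/s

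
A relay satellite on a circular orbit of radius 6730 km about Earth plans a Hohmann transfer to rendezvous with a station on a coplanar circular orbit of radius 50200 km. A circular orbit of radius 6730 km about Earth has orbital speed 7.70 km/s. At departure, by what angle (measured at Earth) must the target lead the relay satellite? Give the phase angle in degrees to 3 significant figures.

φ = 103°

From the circular-orbit relation v² = μ/r at r = 6730 km: μ = v²r = (7.70)² × 6730 = 3.99022×10^5 km³/s².
Transfer-ellipse semi-major axis a_t = (r₁ + r₂)/2 = (6730 + 50200)/2 = 28465 km.
Transfer time t = π√(a_t³/μ) = 23885 s.
The target's mean motion on its circular orbit is ω₂ = √(μ/r₂³) = 5.6162×10^-5 rad/s.
Angle swept by the target during transfer: ω₂·t = 1.3414 rad = 76.86°.
The relay satellite traverses 180° on the transfer ellipse, so the target must lead by 180° − 76.86° = 103°.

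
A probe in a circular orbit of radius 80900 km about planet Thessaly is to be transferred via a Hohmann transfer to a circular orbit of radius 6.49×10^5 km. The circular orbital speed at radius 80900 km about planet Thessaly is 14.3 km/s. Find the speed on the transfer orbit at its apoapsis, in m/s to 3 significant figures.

v = 2380 m/s

From the circular-orbit relation v² = μ/r at r = 80900 km: μ = v²r = (14.3)² × 80900 = 1.65432×10^7 km³/s².
Semi-major axis of the transfer orbit: a_t = (80900 + 6.490×10^5)/2 = 3.6495×10^5 km.
At apoapsis, r = 6.490×10^5 km.
Applying v² = μ(2/r − 1/a_t): v = 2.377 km/s.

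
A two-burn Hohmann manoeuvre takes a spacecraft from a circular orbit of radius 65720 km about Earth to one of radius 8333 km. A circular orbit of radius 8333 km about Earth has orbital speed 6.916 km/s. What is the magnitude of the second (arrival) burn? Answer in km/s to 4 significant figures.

From the circular-orbit relation v² = μ/r at r = 8333 km: μ = v²r = (6.916)² × 8333 = 3.98576×10^5 km³/s².
The Hohmann ellipse has a_t = (r₁ + r₂)/2 = 37026.5 km.
On the circular orbit at r = 8333 km, v_c = √(μ/r) = 6.916 km/s.
Transfer-orbit speed at the same r (vis-viva, a = a_t): v_t = √[μ(2/r − 1/a_t)] = 9.214 km/s.
Δv₂ = |v_t − v_c| = |9.214 − 6.916| = 2.298 km/s.

Δv₂ = 2.298 km/s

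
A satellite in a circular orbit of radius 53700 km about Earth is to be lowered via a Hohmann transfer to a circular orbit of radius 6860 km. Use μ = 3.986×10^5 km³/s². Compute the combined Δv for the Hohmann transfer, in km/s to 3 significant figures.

The Hohmann ellipse has a_t = (r₁ + r₂)/2 = 30280 km.
Circular speed at r₁: v₁ = √(μ/r₁) = √(3.986×10^5/53700) = 2.7245 km/s.
On the transfer ellipse at r₁, vis-viva equation gives v_a = √[μ(2/r₁ − 1/a_t)] = 1.2968 km/s.
First burn Δv₁ = |v_a − v₁| = 1.4277 km/s.
Circular speed at r₂: v₂ = √(μ/r₂) = 7.62266 km/s.
Transfer-orbit speed at r₂: v_p = √[μ(2/r₂ − 1/a_t)] = 10.1512 km/s.
Second burn Δv₂ = |v₂ − v_p| = 2.5285 km/s.
Total Δv = Δv₁ + Δv₂ = 3.956 km/s.

Δv = 3.96 km/s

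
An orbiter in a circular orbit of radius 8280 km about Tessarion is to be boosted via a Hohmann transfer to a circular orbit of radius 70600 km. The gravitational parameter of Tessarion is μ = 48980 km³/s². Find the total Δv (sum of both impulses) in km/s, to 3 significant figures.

Δv = 1.27 km/s

Transfer-ellipse semi-major axis a_t = (r₁ + r₂)/2 = (8280 + 70600)/2 = 39440 km.
At r₁ the circular-orbit speed is v₁ = √(μ/r₁) = 2.4322 km/s.
Transfer-orbit speed at r₁ (v² = μ(2/r − 1/a)): v_p = √[μ(2/r₁ − 1/a_t)] = 3.2541 km/s.
First burn Δv₁ = |v_p − v₁| = 0.8219 km/s.
At r₂, v₂ = √(μ/r₂) = 0.8329 km/s.
Transfer-orbit speed at r₂: v_a = √[μ(2/r₂ − 1/a_t)] = 0.3816 km/s.
Second burn Δv₂ = |v₂ − v_a| = 0.4513 km/s.
Total Δv = Δv₁ + Δv₂ = 1.273 km/s.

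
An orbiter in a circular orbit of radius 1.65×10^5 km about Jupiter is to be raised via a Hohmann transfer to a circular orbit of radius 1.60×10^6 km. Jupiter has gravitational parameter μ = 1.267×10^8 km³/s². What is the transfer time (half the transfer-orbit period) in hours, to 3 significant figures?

Semi-major axis of the transfer orbit: a_t = (1.650×10^5 + 1.600×10^6)/2 = 8.825×10^5 km.
Transfer time t = π√(a_t³/μ) = π√((8.825×10^5)³ / 1.267×10^8) = 2.314×10^5 s.
Converting: 2.314×10^5 s ÷ 3600 s/hour = 64.3 hours.

t = 64.3 hours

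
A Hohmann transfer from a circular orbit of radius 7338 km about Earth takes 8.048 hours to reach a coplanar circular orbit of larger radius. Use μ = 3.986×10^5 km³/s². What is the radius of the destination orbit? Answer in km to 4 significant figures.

r₂ = 57390 km

Transfer time t = 8.048 hours = 28972.8 s, and t = π√(a_t³/μ).
So a_t = (μ t²/π²)^(1/3) = (3.986×10^5 × (28972.8)² / π²)^(1/3) = 32365 km.
Since a_t = (r₁ + r₂)/2, r₂ = 2a_t − r₁ = 2×32365 − 7338 = 57392 km.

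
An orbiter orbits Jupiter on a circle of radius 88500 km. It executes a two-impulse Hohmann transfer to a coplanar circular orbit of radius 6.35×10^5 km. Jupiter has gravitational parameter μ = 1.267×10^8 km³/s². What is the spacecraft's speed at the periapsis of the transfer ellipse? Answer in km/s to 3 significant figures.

Semi-major axis of the transfer orbit: a_t = (88500 + 6.350×10^5)/2 = 3.6175×10^5 km.
The periapsis of the transfer ellipse is at r = 88500 km.
Vis-viva: v = √[μ(2/r − 1/a_t)] = √[1.267×10^8 × (2/88500 − 1/3.6175×10^5)] = 50.13 km/s.

v = 50.1 km/s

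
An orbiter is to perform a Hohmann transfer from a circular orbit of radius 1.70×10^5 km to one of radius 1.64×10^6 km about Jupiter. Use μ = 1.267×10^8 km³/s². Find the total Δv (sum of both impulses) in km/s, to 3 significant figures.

Δv = 14.4 km/s

Transfer-ellipse semi-major axis a_t = (r₁ + r₂)/2 = (1.700×10^5 + 1.640×10^6)/2 = 9.050×10^5 km.
At r₁ the circular-orbit speed is v₁ = √(μ/r₁) = 27.30 km/s.
On the transfer ellipse at r₁, vis-viva gives v_p = √[μ(2/r₁ − 1/a_t)] = 36.75 km/s.
First burn Δv₁ = |v_p − v₁| = 9.450 km/s.
At r₂, v₂ = √(μ/r₂) = 8.7895 km/s.
Transfer-orbit speed at r₂: v_a = √[μ(2/r₂ − 1/a_t)] = 3.8095 km/s.
Second burn Δv₂ = |v₂ − v_a| = 4.980 km/s.
Δv = Δv₁ + Δv₂ = 9.450 + 4.980 = 14.43 km/s.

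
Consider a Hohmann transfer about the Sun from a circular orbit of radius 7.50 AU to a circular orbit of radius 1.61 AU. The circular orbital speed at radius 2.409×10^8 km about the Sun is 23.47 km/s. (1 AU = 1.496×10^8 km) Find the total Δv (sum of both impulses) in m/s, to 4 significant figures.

Δv = 11060 m/s

From the circular-orbit relation v² = μ/r at r = 2.409×10^8 km: μ = v²r = (23.47)² × 2.409×10^8 = 1.32698×10^11 km³/s².
In km: r₁ = 7.50 × 1.496×10^8 = 1.122×10^9 km; r₂ = 1.61 × 1.496×10^8 = 2.40856×10^8 km.
Semi-major axis of the transfer orbit: a_t = (1.122×10^9 + 2.40856×10^8)/2 = 6.81428×10^8 km.
At r₁ the circular-orbit speed is v₁ = √(μ/r₁) = 10.8751 km/s.
Transfer-orbit speed at r₁ (vis-viva): v_a = √[μ(2/r₁ − 1/a_t)] = 6.46553 km/s.
First burn Δv₁ = |v_a − v₁| = 4.410 km/s.
Circular speed at r₂: v₂ = √(μ/r₂) = 23.472 km/s.
Transfer-orbit speed at r₂: v_p = √[μ(2/r₂ − 1/a_t)] = 30.119 km/s.
Second burn Δv₂ = |v₂ − v_p| = 6.647 km/s.
Total Δv = Δv₁ + Δv₂ = 11.06 km/s.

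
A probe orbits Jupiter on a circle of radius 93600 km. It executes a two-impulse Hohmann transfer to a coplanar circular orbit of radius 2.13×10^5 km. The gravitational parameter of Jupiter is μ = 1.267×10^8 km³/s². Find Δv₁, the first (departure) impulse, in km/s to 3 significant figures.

Δv₁ = 6.58 km/s

Transfer-ellipse semi-major axis a_t = (r₁ + r₂)/2 = (93600 + 2.130×10^5)/2 = 1.533×10^5 km.
On the circular orbit at r = 93600 km, v_c = √(μ/r) = 36.792 km/s.
Transfer-orbit speed at the same r (vis-viva, a = a_t): v_t = √[μ(2/r − 1/a_t)] = 43.368 km/s.
Δv₁ = |v_t − v_c| = |43.368 − 36.792| = 6.576 km/s.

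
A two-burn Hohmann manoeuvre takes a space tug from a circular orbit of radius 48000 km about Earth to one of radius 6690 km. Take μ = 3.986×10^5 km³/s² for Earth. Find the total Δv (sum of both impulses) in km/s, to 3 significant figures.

Transfer-ellipse semi-major axis a_t = (r₁ + r₂)/2 = (48000 + 6690)/2 = 27345 km.
At r₁ the circular-orbit speed is v₁ = √(μ/r₁) = 2.8817 km/s.
On the transfer ellipse at r₁, vis-viva equation gives v_a = √[μ(2/r₁ − 1/a_t)] = 1.4254 km/s.
First burn Δv₁ = |v_a − v₁| = 1.456 km/s.
At r₂, v₂ = √(μ/r₂) = 7.7189 km/s.
Transfer-orbit speed at r₂: v_p = √[μ(2/r₂ − 1/a_t)] = 10.227 km/s.
Second burn Δv₂ = |v₂ − v_p| = 2.508 km/s.
Δv = Δv₁ + Δv₂ = 1.456 + 2.508 = 3.964 km/s.

Δv = 3.96 km/s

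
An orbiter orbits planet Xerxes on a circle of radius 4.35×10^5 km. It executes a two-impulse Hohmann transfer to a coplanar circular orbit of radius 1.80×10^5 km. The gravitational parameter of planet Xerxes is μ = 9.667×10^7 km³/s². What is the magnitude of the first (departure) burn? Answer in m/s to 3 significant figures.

Δv₁ = 3500 m/s

Transfer-ellipse semi-major axis a_t = (r₁ + r₂)/2 = (4.350×10^5 + 1.800×10^5)/2 = 3.075×10^5 km.
Circular speed at r = 4.350×10^5 km: v_c = √(μ/r) = 14.9074 km/s.
Transfer-orbit speed at the same r (vis-viva, a = a_t): v_t = √[μ(2/r − 1/a_t)] = 11.4055 km/s.
Δv₁ = |v_t − v_c| = |11.4055 − 14.9074| = 3.502 km/s.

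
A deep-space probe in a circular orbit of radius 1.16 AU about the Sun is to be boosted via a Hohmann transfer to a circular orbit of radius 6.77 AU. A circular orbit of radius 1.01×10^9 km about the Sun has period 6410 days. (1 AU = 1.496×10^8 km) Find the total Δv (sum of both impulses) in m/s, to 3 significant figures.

From Kepler's third law T² = 4π²r³/μ at r = 1.01×10^9 km, T = 6410 days = 6410 × 86400 s = 5.53824×10^8 s: μ = 4π²r³/T² = 1.32611×10^11 km³/s².
In km: r₁ = 1.16 × 1.496×10^8 = 1.73536×10^8 km; r₂ = 6.77 × 1.496×10^8 = 1.012792×10^9 km.
The Hohmann ellipse has a_t = (r₁ + r₂)/2 = 5.93164×10^8 km.
Circular speed at r₁: v₁ = √(μ/r₁) = √(1.32611×10^11/1.73536×10^8) = 27.644 km/s.
Transfer-orbit speed at r₁ (v² = μ(2/r − 1/a)): v_p = √[μ(2/r₁ − 1/a_t)] = 36.122 km/s.
First burn Δv₁ = |v_p − v₁| = 8.478 km/s.
At r₂, v₂ = √(μ/r₂) = 11.4427 km/s.
Transfer-orbit speed at r₂: v_a = √[μ(2/r₂ − 1/a_t)] = 6.18924 km/s.
Second burn Δv₂ = |v₂ − v_a| = 5.253 km/s.
Δv = Δv₁ + Δv₂ = 8.478 + 5.253 = 13.73 km/s.

Δv = 13700 m/s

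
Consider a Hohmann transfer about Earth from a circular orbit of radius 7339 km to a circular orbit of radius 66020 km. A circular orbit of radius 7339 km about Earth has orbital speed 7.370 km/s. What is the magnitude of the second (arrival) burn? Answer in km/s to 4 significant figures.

Δv₂ = 1.358 km/s

From the circular-orbit relation v² = μ/r at r = 7339 km: μ = v²r = (7.370)² × 7339 = 3.98632×10^5 km³/s².
Semi-major axis of the transfer orbit: a_t = (7339 + 66020)/2 = 36679.5 km.
On the circular orbit at r = 66020 km, v_c = √(μ/r) = 2.457 km/s.
Transfer-orbit speed at the same r (vis-viva, a = a_t): v_t = √[μ(2/r − 1/a_t)] = 1.099 km/s.
Δv₂ = |v_t − v_c| = |1.099 − 2.457| = 1.358 km/s.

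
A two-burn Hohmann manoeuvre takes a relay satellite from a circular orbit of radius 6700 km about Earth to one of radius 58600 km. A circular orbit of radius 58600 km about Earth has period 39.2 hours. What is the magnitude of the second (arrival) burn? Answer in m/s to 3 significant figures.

Δv₂ = 1430 m/s

From Kepler's third law T² = 4π²r³/μ at r = 58600 km, T = 39.2 hours = 39.2 × 3600 s = 1.4112×10^5 s: μ = 4π²r³/T² = 3.98910×10^5 km³/s².
The Hohmann ellipse has a_t = (r₁ + r₂)/2 = 32650 km.
On the circular orbit at r = 58600 km, v_c = √(μ/r) = 2.609 km/s.
Vis-viva on the transfer ellipse at r = 58600 km gives v_t = √[μ(2/r − 1/a_t)] = 1.182 km/s.
Δv₂ = |v_t − v_c| = |1.182 − 2.609| = 1.427 km/s.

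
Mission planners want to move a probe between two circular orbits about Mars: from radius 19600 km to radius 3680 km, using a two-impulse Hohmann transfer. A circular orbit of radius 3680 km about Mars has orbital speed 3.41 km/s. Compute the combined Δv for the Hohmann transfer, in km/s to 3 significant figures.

Δv = 1.66 km/s

From the circular-orbit relation v² = μ/r at r = 3680 km: μ = v²r = (3.41)² × 3680 = 42791.4 km³/s².
The Hohmann ellipse has a_t = (r₁ + r₂)/2 = 11640 km.
Circular speed at r₁: v₁ = √(μ/r₁) = √(42791.4/19600) = 1.4776 km/s.
On the transfer ellipse at r₁, vis-viva equation gives v_a = √[μ(2/r₁ − 1/a_t)] = 0.83080 km/s.
First burn Δv₁ = |v_a − v₁| = 0.6468 km/s.
At r₂, v₂ = √(μ/r₂) = 3.410 km/s.
Transfer-orbit speed at r₂: v_p = √[μ(2/r₂ − 1/a_t)] = 4.425 km/s.
Second burn Δv₂ = |v₂ − v_p| = 1.015 km/s.
Total Δv = Δv₁ + Δv₂ = 1.662 km/s.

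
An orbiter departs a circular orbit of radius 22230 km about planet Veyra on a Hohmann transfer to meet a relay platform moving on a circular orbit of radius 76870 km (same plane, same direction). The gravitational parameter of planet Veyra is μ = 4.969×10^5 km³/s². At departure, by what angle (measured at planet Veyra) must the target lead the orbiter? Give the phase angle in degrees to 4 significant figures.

Semi-major axis of the transfer orbit: a_t = (22230 + 76870)/2 = 49550 km.
The half-period of the transfer ellipse is t = π√(a_t³/μ) = 49156 s.
The target's mean motion on its circular orbit is ω₂ = √(μ/r₂³) = 3.3075×10^-5 rad/s.
Angle swept by the target during transfer: ω₂·t = 1.6258 rad = 93.15°.
The orbiter traverses 180° on the transfer ellipse, so the target must lead by 180° − 93.15° = 86.85°.

φ = 86.85°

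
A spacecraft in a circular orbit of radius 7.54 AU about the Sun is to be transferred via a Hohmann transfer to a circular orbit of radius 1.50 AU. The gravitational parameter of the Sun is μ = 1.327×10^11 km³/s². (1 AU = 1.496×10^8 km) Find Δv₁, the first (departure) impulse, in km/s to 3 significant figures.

In km: r₁ = 7.54 × 1.496×10^8 = 1.127984×10^9 km; r₂ = 1.50 × 1.496×10^8 = 2.244×10^8 km.
Semi-major axis of the transfer orbit: a_t = (1.127984×10^9 + 2.244×10^8)/2 = 6.76192×10^8 km.
On the circular orbit at r = 1.127984×10^9 km, v_c = √(μ/r) = 10.846 km/s.
Vis-viva on the transfer ellipse at r = 1.127984×10^9 km gives v_t = √[μ(2/r − 1/a_t)] = 6.2483 km/s.
Δv₁ = |v_t − v_c| = |6.2483 − 10.846| = 4.598 km/s.

Δv₁ = 4.60 km/s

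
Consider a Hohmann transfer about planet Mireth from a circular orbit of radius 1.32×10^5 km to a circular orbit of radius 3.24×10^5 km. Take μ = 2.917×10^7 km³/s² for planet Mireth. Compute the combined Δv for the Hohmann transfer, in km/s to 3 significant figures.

Δv = 5.12 km/s

Transfer-ellipse semi-major axis a_t = (r₁ + r₂)/2 = (1.320×10^5 + 3.240×10^5)/2 = 2.280×10^5 km.
At r₁ the circular-orbit speed is v₁ = √(μ/r₁) = 14.866 km/s.
On the transfer ellipse at r₁, v² = μ(2/r − 1/a) gives v_p = √[μ(2/r₁ − 1/a_t)] = 17.721 km/s.
First burn Δv₁ = |v_p − v₁| = 2.855 km/s.
At r₂, v₂ = √(μ/r₂) = 9.4885 km/s.
Transfer-orbit speed at r₂: v_a = √[μ(2/r₂ − 1/a_t)] = 7.2196 km/s.
Second burn Δv₂ = |v₂ − v_a| = 2.269 km/s.
Total Δv = Δv₁ + Δv₂ = 5.124 km/s.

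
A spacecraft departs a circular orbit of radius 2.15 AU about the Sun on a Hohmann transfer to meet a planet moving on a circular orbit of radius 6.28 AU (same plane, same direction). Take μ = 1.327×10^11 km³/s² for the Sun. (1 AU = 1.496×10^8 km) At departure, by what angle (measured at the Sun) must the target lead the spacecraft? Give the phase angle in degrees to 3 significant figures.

In km: r₁ = 2.15 × 1.496×10^8 = 3.2164×10^8 km; r₂ = 6.28 × 1.496×10^8 = 9.39488×10^8 km.
The Hohmann ellipse has a_t = (r₁ + r₂)/2 = 6.30564×10^8 km.
Transfer time t = π√(a_t³/μ) = 1.3656×10^8 s.
The target's mean motion on its circular orbit is ω₂ = √(μ/r₂³) = 1.2650×10^-8 rad/s.
Angle swept by the target during transfer: ω₂·t = 1.7275 rad = 98.98°.
The spacecraft traverses 180° on the transfer ellipse, so the target must lead by 180° − 98.98° = 81.0°.

φ = 81.0°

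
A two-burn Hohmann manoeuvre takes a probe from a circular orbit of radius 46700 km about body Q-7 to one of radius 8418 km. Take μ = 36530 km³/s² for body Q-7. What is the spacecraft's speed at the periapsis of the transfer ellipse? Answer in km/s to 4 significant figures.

Semi-major axis of the transfer orbit: a_t = (46700 + 8418)/2 = 27559 km.
At periapsis, r = 8418 km.
From the vis-viva equation, v = √[μ(2/r − 1/a_t)] = 2.712 km/s.

v = 2.712 km/s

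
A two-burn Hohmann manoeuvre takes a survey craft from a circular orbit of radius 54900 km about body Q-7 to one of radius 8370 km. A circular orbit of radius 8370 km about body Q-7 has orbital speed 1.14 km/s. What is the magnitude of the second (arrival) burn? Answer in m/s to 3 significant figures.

From the circular-orbit relation v² = μ/r at r = 8370 km: μ = v²r = (1.14)² × 8370 = 10877.7 km³/s².
Transfer-ellipse semi-major axis a_t = (r₁ + r₂)/2 = (54900 + 8370)/2 = 31635 km.
Circular speed at r = 8370 km: v_c = √(μ/r) = 1.1400 km/s.
Vis-viva on the transfer ellipse at r = 8370 km gives v_t = √[μ(2/r − 1/a_t)] = 1.5018 km/s.
Δv₂ = |v_t − v_c| = |1.5018 − 1.1400| = 0.3618 km/s.

Δv₂ = 362 m/s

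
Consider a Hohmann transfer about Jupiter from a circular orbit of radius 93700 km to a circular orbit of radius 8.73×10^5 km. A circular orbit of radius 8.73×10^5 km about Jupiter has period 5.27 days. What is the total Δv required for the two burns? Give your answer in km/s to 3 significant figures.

From Kepler's third law T² = 4π²r³/μ at r = 8.73×10^5 km, T = 5.27 days = 5.27 × 86400 s = 4.55328×10^5 s: μ = 4π²r³/T² = 1.26693×10^8 km³/s².
Semi-major axis of the transfer orbit: a_t = (93700 + 8.730×10^5)/2 = 4.8335×10^5 km.
At r₁ the circular-orbit speed is v₁ = √(μ/r₁) = 36.77 km/s.
On the transfer ellipse at r₁, v² = μ(2/r − 1/a) gives v_p = √[μ(2/r₁ − 1/a_t)] = 49.42 km/s.
First burn Δv₁ = |v_p − v₁| = 12.65 km/s.
Circular speed at r₂: v₂ = √(μ/r₂) = 12.047 km/s.
Transfer-orbit speed at r₂: v_a = √[μ(2/r₂ − 1/a_t)] = 5.3041 km/s.
Second burn Δv₂ = |v₂ − v_a| = 6.743 km/s.
Δv = Δv₁ + Δv₂ = 12.65 + 6.743 = 19.39 km/s.

Δv = 19.4 km/s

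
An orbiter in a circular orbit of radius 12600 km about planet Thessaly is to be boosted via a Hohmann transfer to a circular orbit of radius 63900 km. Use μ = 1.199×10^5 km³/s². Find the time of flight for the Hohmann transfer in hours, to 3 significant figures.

t = 18.9 hours

Transfer-ellipse semi-major axis a_t = (r₁ + r₂)/2 = (12600 + 63900)/2 = 38250 km.
By Kepler's third law the transfer-orbit period is T = 2π√(a_t³/μ), so t = T/2 = 67870 s.
Converting: 67870 s ÷ 3600 s/hour = 18.9 hours.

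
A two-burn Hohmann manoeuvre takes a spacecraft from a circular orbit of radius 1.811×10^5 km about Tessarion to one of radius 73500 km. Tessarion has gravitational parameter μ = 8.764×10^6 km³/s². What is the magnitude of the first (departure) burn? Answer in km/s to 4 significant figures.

Δv₁ = 1.671 km/s

Semi-major axis of the transfer orbit: a_t = (1.811×10^5 + 73500)/2 = 1.273×10^5 km.
On the circular orbit at r = 1.811×10^5 km, v_c = √(μ/r) = 6.957 km/s.
Vis-viva on the transfer ellipse at r = 1.811×10^5 km gives v_t = √[μ(2/r − 1/a_t)] = 5.286 km/s.
Δv₁ = |v_t − v_c| = |5.286 − 6.957| = 1.671 km/s.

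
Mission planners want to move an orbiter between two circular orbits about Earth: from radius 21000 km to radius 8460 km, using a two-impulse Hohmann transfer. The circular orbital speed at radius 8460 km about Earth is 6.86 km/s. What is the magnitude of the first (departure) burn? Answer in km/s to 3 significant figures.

Δv₁ = 1.05 km/s

From the circular-orbit relation v² = μ/r at r = 8460 km: μ = v²r = (6.86)² × 8460 = 3.98124×10^5 km³/s².
Transfer-ellipse semi-major axis a_t = (r₁ + r₂)/2 = (21000 + 8460)/2 = 14730 km.
Circular speed at r = 21000 km: v_c = √(μ/r) = 4.354 km/s.
Vis-viva on the transfer ellipse at r = 21000 km gives v_t = √[μ(2/r − 1/a_t)] = 3.300 km/s.
Δv₁ = |v_t − v_c| = |3.300 − 4.354| = 1.054 km/s.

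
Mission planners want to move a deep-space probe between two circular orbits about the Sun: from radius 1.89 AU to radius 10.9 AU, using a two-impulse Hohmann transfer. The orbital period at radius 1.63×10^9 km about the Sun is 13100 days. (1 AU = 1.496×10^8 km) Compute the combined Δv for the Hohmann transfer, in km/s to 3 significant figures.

Δv = 10.8 km/s

From Kepler's third law T² = 4π²r³/μ at r = 1.63×10^9 km, T = 13100 days = 13100 × 86400 s = 1.13184×10^9 s: μ = 4π²r³/T² = 1.33460×10^11 km³/s².
In km: r₁ = 1.89 × 1.496×10^8 = 2.82744×10^8 km; r₂ = 10.9 × 1.496×10^8 = 1.63064×10^9 km.
The Hohmann ellipse has a_t = (r₁ + r₂)/2 = 9.56692×10^8 km.
Circular speed at r₁: v₁ = √(μ/r₁) = √(1.33460×10^11/2.82744×10^8) = 21.726 km/s.
Transfer-orbit speed at r₁ (v² = μ(2/r − 1/a)): v_p = √[μ(2/r₁ − 1/a_t)] = 28.364 km/s.
First burn Δv₁ = |v_p − v₁| = 6.638 km/s.
Circular speed at r₂: v₂ = √(μ/r₂) = 9.047 km/s.
Transfer-orbit speed at r₂: v_a = √[μ(2/r₂ − 1/a_t)] = 4.918 km/s.
Second burn Δv₂ = |v₂ − v_a| = 4.129 km/s.
Total Δv = Δv₁ + Δv₂ = 10.77 km/s.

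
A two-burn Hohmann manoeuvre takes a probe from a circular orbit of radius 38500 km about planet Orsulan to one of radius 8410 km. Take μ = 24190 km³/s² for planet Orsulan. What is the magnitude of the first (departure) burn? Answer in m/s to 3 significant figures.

Δv₁ = 318 m/s

Semi-major axis of the transfer orbit: a_t = (38500 + 8410)/2 = 23455 km.
On the circular orbit at r = 38500 km, v_c = √(μ/r) = 0.79266 km/s.
Transfer-orbit speed at the same r (vis-viva, a = a_t): v_t = √[μ(2/r − 1/a_t)] = 0.47464 km/s.
Δv₁ = |v_t − v_c| = |0.47464 − 0.79266| = 0.3180 km/s.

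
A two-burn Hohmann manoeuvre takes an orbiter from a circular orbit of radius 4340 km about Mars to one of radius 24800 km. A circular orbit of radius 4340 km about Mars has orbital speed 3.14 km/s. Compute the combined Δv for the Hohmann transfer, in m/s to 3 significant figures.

From the circular-orbit relation v² = μ/r at r = 4340 km: μ = v²r = (3.14)² × 4340 = 42790.7 km³/s².
Semi-major axis of the transfer orbit: a_t = (4340 + 24800)/2 = 14570 km.
At r₁ the circular-orbit speed is v₁ = √(μ/r₁) = 3.1400 km/s.
On the transfer ellipse at r₁, v² = μ(2/r − 1/a) gives v_p = √[μ(2/r₁ − 1/a_t)] = 4.0966 km/s.
First burn Δv₁ = |v_p − v₁| = 0.9566 km/s.
At r₂, v₂ = √(μ/r₂) = 1.313556 km/s.
Transfer-orbit speed at r₂: v_a = √[μ(2/r₂ − 1/a_t)] = 0.7169086 km/s.
Second burn Δv₂ = |v₂ − v_a| = 0.5966 km/s.
Total Δv = Δv₁ + Δv₂ = 1.553 km/s.

Δv = 1550 m/s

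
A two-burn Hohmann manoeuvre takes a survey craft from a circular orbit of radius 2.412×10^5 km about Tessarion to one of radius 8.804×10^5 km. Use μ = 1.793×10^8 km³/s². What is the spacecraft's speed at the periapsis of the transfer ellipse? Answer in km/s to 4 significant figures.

Transfer-ellipse semi-major axis a_t = (r₁ + r₂)/2 = (2.412×10^5 + 8.804×10^5)/2 = 5.608×10^5 km.
At periapsis, r = 2.412×10^5 km.
Applying v² = μ(2/r − 1/a_t): v = 34.16 km/s.

v = 34.16 km/s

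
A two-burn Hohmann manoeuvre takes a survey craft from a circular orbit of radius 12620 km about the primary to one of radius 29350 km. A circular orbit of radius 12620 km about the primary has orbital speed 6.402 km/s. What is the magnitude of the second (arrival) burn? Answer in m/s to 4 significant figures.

Δv₂ = 942.5 m/s

From the circular-orbit relation v² = μ/r at r = 12620 km: μ = v²r = (6.402)² × 12620 = 5.17238×10^5 km³/s².
Semi-major axis of the transfer orbit: a_t = (12620 + 29350)/2 = 20985 km.
Circular speed at r = 29350 km: v_c = √(μ/r) = 4.1980 km/s.
Transfer-orbit speed at the same r (vis-viva, a = a_t): v_t = √[μ(2/r − 1/a_t)] = 3.2555 km/s.
Δv₂ = |v_t − v_c| = |3.2555 − 4.1980| = 0.9425 km/s.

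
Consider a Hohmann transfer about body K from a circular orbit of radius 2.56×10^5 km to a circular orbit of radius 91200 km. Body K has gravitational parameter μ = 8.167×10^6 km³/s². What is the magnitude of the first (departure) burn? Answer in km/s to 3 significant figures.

Transfer-ellipse semi-major axis a_t = (r₁ + r₂)/2 = (2.560×10^5 + 91200)/2 = 1.736×10^5 km.
Circular speed at r = 2.560×10^5 km: v_c = √(μ/r) = 5.648 km/s.
Vis-viva on the transfer ellipse at r = 2.560×10^5 km gives v_t = √[μ(2/r − 1/a_t)] = 4.094 km/s.
Δv₁ = |v_t − v_c| = |4.094 − 5.648| = 1.554 km/s.

Δv₁ = 1.55 km/s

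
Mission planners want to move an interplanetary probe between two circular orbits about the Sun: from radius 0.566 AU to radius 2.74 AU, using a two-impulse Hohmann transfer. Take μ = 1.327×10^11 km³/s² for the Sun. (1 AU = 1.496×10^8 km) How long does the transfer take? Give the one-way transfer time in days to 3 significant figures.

t = 388 days

In km: r₁ = 0.566 × 1.496×10^8 = 8.46736×10^7 km; r₂ = 2.74 × 1.496×10^8 = 4.09904×10^8 km.
Transfer-ellipse semi-major axis a_t = (r₁ + r₂)/2 = (8.46736×10^7 + 4.09904×10^8)/2 = 2.472888×10^8 km.
By Kepler's third law the transfer-orbit period is T = 2π√(a_t³/μ), so t = T/2 = 3.354×10^7 s.
Converting: 3.354×10^7 s ÷ 86400 s/day = 388 days.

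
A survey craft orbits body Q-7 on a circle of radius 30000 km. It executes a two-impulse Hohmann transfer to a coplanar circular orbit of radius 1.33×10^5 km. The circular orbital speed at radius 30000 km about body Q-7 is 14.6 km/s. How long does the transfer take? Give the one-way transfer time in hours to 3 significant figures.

From the circular-orbit relation v² = μ/r at r = 30000 km: μ = v²r = (14.6)² × 30000 = 6.39480×10^6 km³/s².
Transfer-ellipse semi-major axis a_t = (r₁ + r₂)/2 = (30000 + 1.330×10^5)/2 = 81500 km.
Half the transfer-orbit period gives t = π√(a_t³/μ) = 28900 s.
Converting: 28900 s ÷ 3600 s/hour = 8.03 hours.

t = 8.03 hours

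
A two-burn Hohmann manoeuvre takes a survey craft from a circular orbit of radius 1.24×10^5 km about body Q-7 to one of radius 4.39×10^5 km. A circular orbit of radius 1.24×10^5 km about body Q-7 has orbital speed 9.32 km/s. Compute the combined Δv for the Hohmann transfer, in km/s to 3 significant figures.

Δv = 3.98 km/s

From the circular-orbit relation v² = μ/r at r = 1.24×10^5 km: μ = v²r = (9.32)² × 1.24×10^5 = 1.07709×10^7 km³/s².
Transfer-ellipse semi-major axis a_t = (r₁ + r₂)/2 = (1.240×10^5 + 4.390×10^5)/2 = 2.815×10^5 km.
At r₁ the circular-orbit speed is v₁ = √(μ/r₁) = 9.3200 km/s.
Transfer-orbit speed at r₁ (v² = μ(2/r − 1/a)): v_p = √[μ(2/r₁ − 1/a_t)] = 11.639 km/s.
First burn Δv₁ = |v_p − v₁| = 2.319 km/s.
Circular speed at r₂: v₂ = √(μ/r₂) = 4.9533 km/s.
Transfer-orbit speed at r₂: v_a = √[μ(2/r₂ − 1/a_t)] = 3.2875 km/s.
Second burn Δv₂ = |v₂ − v_a| = 1.666 km/s.
Total Δv = Δv₁ + Δv₂ = 3.985 km/s.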